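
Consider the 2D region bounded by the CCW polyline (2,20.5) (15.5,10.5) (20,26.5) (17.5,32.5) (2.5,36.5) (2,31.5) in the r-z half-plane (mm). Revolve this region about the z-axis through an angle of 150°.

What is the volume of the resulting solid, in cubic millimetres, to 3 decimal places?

Profile (r,z), 6 vertices: (2,20.5) (15.5,10.5) (20,26.5) (17.5,32.5) (2.5,36.5) (2,31.5)
edge 0: (2,20.5)→(15.5,10.5)  cross = 2·10.5 − 15.5·20.5 = -296.7500; (r_i+r_j)·cross = 17.5·-296.7500 = -5193.1250
edge 1: (15.5,10.5)→(20,26.5)  cross = 15.5·26.5 − 20·10.5 = 200.7500; (r_i+r_j)·cross = 35.5·200.7500 = 7126.6250
edge 2: (20,26.5)→(17.5,32.5)  cross = 20·32.5 − 17.5·26.5 = 186.2500; (r_i+r_j)·cross = 37.5·186.2500 = 6984.3750
edge 3: (17.5,32.5)→(2.5,36.5)  cross = 17.5·36.5 − 2.5·32.5 = 557.5000; (r_i+r_j)·cross = 20·557.5000 = 11150.0000
edge 4: (2.5,36.5)→(2,31.5)  cross = 2.5·31.5 − 2·36.5 = 5.7500; (r_i+r_j)·cross = 4.5·5.7500 = 25.8750
edge 5: (2,31.5)→(2,20.5)  cross = 2·20.5 − 2·31.5 = -22.0000; (r_i+r_j)·cross = 4·-22.0000 = -88.0000
Σcross = 631.5000 → A = |Σcross|/2 = 315.7500 mm²
Σ(r_i+r_j)·cross = 20005.7500 → first moment M = |Σ|/6 = 3334.2917
R_c = M/A = 3334.2917/315.7500 = 10.5599 mm
θ = 150° = 2.617994 rad
V = θ·R_c·A = 2.617994·10.5599·315.7500 = 8729.155 mm³

Volume = 8729.155 mm³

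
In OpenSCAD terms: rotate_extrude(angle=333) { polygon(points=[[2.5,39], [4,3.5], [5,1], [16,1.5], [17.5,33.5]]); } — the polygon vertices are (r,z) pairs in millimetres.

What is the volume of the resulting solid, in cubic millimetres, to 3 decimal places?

Profile (r,z), 5 vertices: (2.5,39) (4,3.5) (5,1) (16,1.5) (17.5,33.5)
edge 0: (2.5,39)→(4,3.5)  cross = 2.5·3.5 − 4·39 = -147.2500; (r_i+r_j)·cross = 6.5·-147.2500 = -957.1250
edge 1: (4,3.5)→(5,1)  cross = 4·1 − 5·3.5 = -13.5000; (r_i+r_j)·cross = 9·-13.5000 = -121.5000
edge 2: (5,1)→(16,1.5)  cross = 5·1.5 − 16·1 = -8.5000; (r_i+r_j)·cross = 21·-8.5000 = -178.5000
edge 3: (16,1.5)→(17.5,33.5)  cross = 16·33.5 − 17.5·1.5 = 509.7500; (r_i+r_j)·cross = 33.5·509.7500 = 17076.6250
edge 4: (17.5,33.5)→(2.5,39)  cross = 17.5·39 − 2.5·33.5 = 598.7500; (r_i+r_j)·cross = 20·598.7500 = 11975.0000
Σcross = 939.2500 → A = |Σcross|/2 = 469.6250 mm²
Σ(r_i+r_j)·cross = 27794.5000 → first moment M = |Σ|/6 = 4632.4167
R_c = M/A = 4632.4167/469.6250 = 9.8641 mm
θ = 333° = 5.811946 rad
V = θ·R_c·A = 5.811946·9.8641·469.6250 = 26923.357 mm³

Volume = 26923.357 mm³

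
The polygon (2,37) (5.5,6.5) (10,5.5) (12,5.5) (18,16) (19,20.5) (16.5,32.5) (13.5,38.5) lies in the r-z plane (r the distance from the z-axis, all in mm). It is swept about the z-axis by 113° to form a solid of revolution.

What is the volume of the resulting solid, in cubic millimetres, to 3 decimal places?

Profile (r,z), 8 vertices: (2,37) (5.5,6.5) (10,5.5) (12,5.5) (18,16) (19,20.5) (16.5,32.5) (13.5,38.5)
edge 0: (2,37)→(5.5,6.5)  cross = 2·6.5 − 5.5·37 = -190.5000; (r_i+r_j)·cross = 7.5·-190.5000 = -1428.7500
edge 1: (5.5,6.5)→(10,5.5)  cross = 5.5·5.5 − 10·6.5 = -34.7500; (r_i+r_j)·cross = 15.5·-34.7500 = -538.6250
edge 2: (10,5.5)→(12,5.5)  cross = 10·5.5 − 12·5.5 = -11.0000; (r_i+r_j)·cross = 22·-11.0000 = -242.0000
edge 3: (12,5.5)→(18,16)  cross = 12·16 − 18·5.5 = 93.0000; (r_i+r_j)·cross = 30·93.0000 = 2790.0000
edge 4: (18,16)→(19,20.5)  cross = 18·20.5 − 19·16 = 65.0000; (r_i+r_j)·cross = 37·65.0000 = 2405.0000
edge 5: (19,20.5)→(16.5,32.5)  cross = 19·32.5 − 16.5·20.5 = 279.2500; (r_i+r_j)·cross = 35.5·279.2500 = 9913.3750
edge 6: (16.5,32.5)→(13.5,38.5)  cross = 16.5·38.5 − 13.5·32.5 = 196.5000; (r_i+r_j)·cross = 30·196.5000 = 5895.0000
edge 7: (13.5,38.5)→(2,37)  cross = 13.5·37 − 2·38.5 = 422.5000; (r_i+r_j)·cross = 15.5·422.5000 = 6548.7500
Σcross = 820.0000 → A = |Σcross|/2 = 410.0000 mm²
Σ(r_i+r_j)·cross = 25342.7500 → first moment M = |Σ|/6 = 4223.7917
R_c = M/A = 4223.7917/410.0000 = 10.3019 mm
θ = 113° = 1.972222 rad
V = θ·R_c·A = 1.972222·10.3019·410.0000 = 8330.255 mm³

Volume = 8330.255 mm³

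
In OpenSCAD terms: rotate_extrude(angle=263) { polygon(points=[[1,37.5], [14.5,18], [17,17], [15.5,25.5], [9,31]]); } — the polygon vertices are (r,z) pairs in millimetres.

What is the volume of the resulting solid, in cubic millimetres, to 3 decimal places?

Profile (r,z), 5 vertices: (1,37.5) (14.5,18) (17,17) (15.5,25.5) (9,31)
edge 0: (1,37.5)→(14.5,18)  cross = 1·18 − 14.5·37.5 = -525.7500; (r_i+r_j)·cross = 15.5·-525.7500 = -8149.1250
edge 1: (14.5,18)→(17,17)  cross = 14.5·17 − 17·18 = -59.5000; (r_i+r_j)·cross = 31.5·-59.5000 = -1874.2500
edge 2: (17,17)→(15.5,25.5)  cross = 17·25.5 − 15.5·17 = 170.0000; (r_i+r_j)·cross = 32.5·170.0000 = 5525.0000
edge 3: (15.5,25.5)→(9,31)  cross = 15.5·31 − 9·25.5 = 251.0000; (r_i+r_j)·cross = 24.5·251.0000 = 6149.5000
edge 4: (9,31)→(1,37.5)  cross = 9·37.5 − 1·31 = 306.5000; (r_i+r_j)·cross = 10·306.5000 = 3065.0000
Σcross = 142.2500 → A = |Σcross|/2 = 71.1250 mm²
Σ(r_i+r_j)·cross = 4716.1250 → first moment M = |Σ|/6 = 786.0208
R_c = M/A = 786.0208/71.1250 = 11.0513 mm
θ = 263° = 4.590216 rad
V = θ·R_c·A = 4.590216·11.0513·71.1250 = 3608.005 mm³

Volume = 3608.005 mm³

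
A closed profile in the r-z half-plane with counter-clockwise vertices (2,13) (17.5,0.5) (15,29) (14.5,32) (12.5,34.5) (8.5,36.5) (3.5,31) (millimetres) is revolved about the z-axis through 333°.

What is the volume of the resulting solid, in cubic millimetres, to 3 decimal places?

Volume = 20590.273 mm³

Profile (r,z), 7 vertices: (2,13) (17.5,0.5) (15,29) (14.5,32) (12.5,34.5) (8.5,36.5) (3.5,31)
edge 0: (2,13)→(17.5,0.5)  cross = 2·0.5 − 17.5·13 = -226.5000; (r_i+r_j)·cross = 19.5·-226.5000 = -4416.7500
edge 1: (17.5,0.5)→(15,29)  cross = 17.5·29 − 15·0.5 = 500.0000; (r_i+r_j)·cross = 32.5·500.0000 = 16250.0000
edge 2: (15,29)→(14.5,32)  cross = 15·32 − 14.5·29 = 59.5000; (r_i+r_j)·cross = 29.5·59.5000 = 1755.2500
edge 3: (14.5,32)→(12.5,34.5)  cross = 14.5·34.5 − 12.5·32 = 100.2500; (r_i+r_j)·cross = 27·100.2500 = 2706.7500
edge 4: (12.5,34.5)→(8.5,36.5)  cross = 12.5·36.5 − 8.5·34.5 = 163.0000; (r_i+r_j)·cross = 21·163.0000 = 3423.0000
edge 5: (8.5,36.5)→(3.5,31)  cross = 8.5·31 − 3.5·36.5 = 135.7500; (r_i+r_j)·cross = 12·135.7500 = 1629.0000
edge 6: (3.5,31)→(2,13)  cross = 3.5·13 − 2·31 = -16.5000; (r_i+r_j)·cross = 5.5·-16.5000 = -90.7500
Σcross = 715.5000 → A = |Σcross|/2 = 357.7500 mm²
Σ(r_i+r_j)·cross = 21256.5000 → first moment M = |Σ|/6 = 3542.7500
R_c = M/A = 3542.7500/357.7500 = 9.9029 mm
θ = 333° = 5.811946 rad
V = θ·R_c·A = 5.811946·9.9029·357.7500 = 20590.273 mm³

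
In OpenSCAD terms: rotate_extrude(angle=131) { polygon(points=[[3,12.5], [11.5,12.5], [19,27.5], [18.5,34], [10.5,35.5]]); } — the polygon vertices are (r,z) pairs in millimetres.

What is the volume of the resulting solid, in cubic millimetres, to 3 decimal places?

Volume = 5729.291 mm³

Profile (r,z), 5 vertices: (3,12.5) (11.5,12.5) (19,27.5) (18.5,34) (10.5,35.5)
edge 0: (3,12.5)→(11.5,12.5)  cross = 3·12.5 − 11.5·12.5 = -106.2500; (r_i+r_j)·cross = 14.5·-106.2500 = -1540.6250
edge 1: (11.5,12.5)→(19,27.5)  cross = 11.5·27.5 − 19·12.5 = 78.7500; (r_i+r_j)·cross = 30.5·78.7500 = 2401.8750
edge 2: (19,27.5)→(18.5,34)  cross = 19·34 − 18.5·27.5 = 137.2500; (r_i+r_j)·cross = 37.5·137.2500 = 5146.8750
edge 3: (18.5,34)→(10.5,35.5)  cross = 18.5·35.5 − 10.5·34 = 299.7500; (r_i+r_j)·cross = 29·299.7500 = 8692.7500
edge 4: (10.5,35.5)→(3,12.5)  cross = 10.5·12.5 − 3·35.5 = 24.7500; (r_i+r_j)·cross = 13.5·24.7500 = 334.1250
Σcross = 434.2500 → A = |Σcross|/2 = 217.1250 mm²
Σ(r_i+r_j)·cross = 15035.0000 → first moment M = |Σ|/6 = 2505.8333
R_c = M/A = 2505.8333/217.1250 = 11.5410 mm
θ = 131° = 2.286381 rad
V = θ·R_c·A = 2.286381·11.5410·217.1250 = 5729.291 mm³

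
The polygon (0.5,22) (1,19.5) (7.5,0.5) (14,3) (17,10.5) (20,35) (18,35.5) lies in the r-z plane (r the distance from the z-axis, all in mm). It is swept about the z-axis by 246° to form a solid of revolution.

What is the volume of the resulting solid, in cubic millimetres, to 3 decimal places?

Profile (r,z), 7 vertices: (0.5,22) (1,19.5) (7.5,0.5) (14,3) (17,10.5) (20,35) (18,35.5)
edge 0: (0.5,22)→(1,19.5)  cross = 0.5·19.5 − 1·22 = -12.2500; (r_i+r_j)·cross = 1.5·-12.2500 = -18.3750
edge 1: (1,19.5)→(7.5,0.5)  cross = 1·0.5 − 7.5·19.5 = -145.7500; (r_i+r_j)·cross = 8.5·-145.7500 = -1238.8750
edge 2: (7.5,0.5)→(14,3)  cross = 7.5·3 − 14·0.5 = 15.5000; (r_i+r_j)·cross = 21.5·15.5000 = 333.2500
edge 3: (14,3)→(17,10.5)  cross = 14·10.5 − 17·3 = 96.0000; (r_i+r_j)·cross = 31·96.0000 = 2976.0000
edge 4: (17,10.5)→(20,35)  cross = 17·35 − 20·10.5 = 385.0000; (r_i+r_j)·cross = 37·385.0000 = 14245.0000
edge 5: (20,35)→(18,35.5)  cross = 20·35.5 − 18·35 = 80.0000; (r_i+r_j)·cross = 38·80.0000 = 3040.0000
edge 6: (18,35.5)→(0.5,22)  cross = 18·22 − 0.5·35.5 = 378.2500; (r_i+r_j)·cross = 18.5·378.2500 = 6997.6250
Σcross = 796.7500 → A = |Σcross|/2 = 398.3750 mm²
Σ(r_i+r_j)·cross = 26334.6250 → first moment M = |Σ|/6 = 4389.1042
R_c = M/A = 4389.1042/398.3750 = 11.0175 mm
θ = 246° = 4.293510 rad
V = θ·R_c·A = 4.293510·11.0175·398.3750 = 18844.662 mm³

Volume = 18844.662 mm³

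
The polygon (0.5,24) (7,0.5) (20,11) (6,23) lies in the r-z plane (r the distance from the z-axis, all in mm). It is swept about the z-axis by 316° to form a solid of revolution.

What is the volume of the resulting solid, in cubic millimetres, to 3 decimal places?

Volume = 10714.389 mm³

Profile (r,z), 4 vertices: (0.5,24) (7,0.5) (20,11) (6,23)
edge 0: (0.5,24)→(7,0.5)  cross = 0.5·0.5 − 7·24 = -167.7500; (r_i+r_j)·cross = 7.5·-167.7500 = -1258.1250
edge 1: (7,0.5)→(20,11)  cross = 7·11 − 20·0.5 = 67.0000; (r_i+r_j)·cross = 27·67.0000 = 1809.0000
edge 2: (20,11)→(6,23)  cross = 20·23 − 6·11 = 394.0000; (r_i+r_j)·cross = 26·394.0000 = 10244.0000
edge 3: (6,23)→(0.5,24)  cross = 6·24 − 0.5·23 = 132.5000; (r_i+r_j)·cross = 6.5·132.5000 = 861.2500
Σcross = 425.7500 → A = |Σcross|/2 = 212.8750 mm²
Σ(r_i+r_j)·cross = 11656.1250 → first moment M = |Σ|/6 = 1942.6875
R_c = M/A = 1942.6875/212.8750 = 9.1260 mm
θ = 316° = 5.515240 rad
V = θ·R_c·A = 5.515240·9.1260·212.8750 = 10714.389 mm³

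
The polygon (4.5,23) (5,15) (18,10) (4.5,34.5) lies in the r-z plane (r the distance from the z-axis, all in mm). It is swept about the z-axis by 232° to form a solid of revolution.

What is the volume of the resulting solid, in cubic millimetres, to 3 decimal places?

Volume = 4712.552 mm³

Profile (r,z), 4 vertices: (4.5,23) (5,15) (18,10) (4.5,34.5)
edge 0: (4.5,23)→(5,15)  cross = 4.5·15 − 5·23 = -47.5000; (r_i+r_j)·cross = 9.5·-47.5000 = -451.2500
edge 1: (5,15)→(18,10)  cross = 5·10 − 18·15 = -220.0000; (r_i+r_j)·cross = 23·-220.0000 = -5060.0000
edge 2: (18,10)→(4.5,34.5)  cross = 18·34.5 − 4.5·10 = 576.0000; (r_i+r_j)·cross = 22.5·576.0000 = 12960.0000
edge 3: (4.5,34.5)→(4.5,23)  cross = 4.5·23 − 4.5·34.5 = -51.7500; (r_i+r_j)·cross = 9·-51.7500 = -465.7500
Σcross = 256.7500 → A = |Σcross|/2 = 128.3750 mm²
Σ(r_i+r_j)·cross = 6983.0000 → first moment M = |Σ|/6 = 1163.8333
R_c = M/A = 1163.8333/128.3750 = 9.0659 mm
θ = 232° = 4.049164 rad
V = θ·R_c·A = 4.049164·9.0659·128.3750 = 4712.552 mm³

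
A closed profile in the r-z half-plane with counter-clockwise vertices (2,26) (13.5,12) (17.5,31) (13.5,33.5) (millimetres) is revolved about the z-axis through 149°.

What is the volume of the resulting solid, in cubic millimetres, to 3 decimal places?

Volume = 4766.466 mm³

Profile (r,z), 4 vertices: (2,26) (13.5,12) (17.5,31) (13.5,33.5)
edge 0: (2,26)→(13.5,12)  cross = 2·12 − 13.5·26 = -327.0000; (r_i+r_j)·cross = 15.5·-327.0000 = -5068.5000
edge 1: (13.5,12)→(17.5,31)  cross = 13.5·31 − 17.5·12 = 208.5000; (r_i+r_j)·cross = 31·208.5000 = 6463.5000
edge 2: (17.5,31)→(13.5,33.5)  cross = 17.5·33.5 − 13.5·31 = 167.7500; (r_i+r_j)·cross = 31·167.7500 = 5200.2500
edge 3: (13.5,33.5)→(2,26)  cross = 13.5·26 − 2·33.5 = 284.0000; (r_i+r_j)·cross = 15.5·284.0000 = 4402.0000
Σcross = 333.2500 → A = |Σcross|/2 = 166.6250 mm²
Σ(r_i+r_j)·cross = 10997.2500 → first moment M = |Σ|/6 = 1832.8750
R_c = M/A = 1832.8750/166.6250 = 11.0000 mm
θ = 149° = 2.600541 rad
V = θ·R_c·A = 2.600541·11.0000·166.6250 = 4766.466 mm³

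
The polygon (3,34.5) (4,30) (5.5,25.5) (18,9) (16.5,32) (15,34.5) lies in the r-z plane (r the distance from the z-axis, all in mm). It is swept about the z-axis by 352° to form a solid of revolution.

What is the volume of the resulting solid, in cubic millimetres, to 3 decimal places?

Profile (r,z), 6 vertices: (3,34.5) (4,30) (5.5,25.5) (18,9) (16.5,32) (15,34.5)
edge 0: (3,34.5)→(4,30)  cross = 3·30 − 4·34.5 = -48.0000; (r_i+r_j)·cross = 7·-48.0000 = -336.0000
edge 1: (4,30)→(5.5,25.5)  cross = 4·25.5 − 5.5·30 = -63.0000; (r_i+r_j)·cross = 9.5·-63.0000 = -598.5000
edge 2: (5.5,25.5)→(18,9)  cross = 5.5·9 − 18·25.5 = -409.5000; (r_i+r_j)·cross = 23.5·-409.5000 = -9623.2500
edge 3: (18,9)→(16.5,32)  cross = 18·32 − 16.5·9 = 427.5000; (r_i+r_j)·cross = 34.5·427.5000 = 14748.7500
edge 4: (16.5,32)→(15,34.5)  cross = 16.5·34.5 − 15·32 = 89.2500; (r_i+r_j)·cross = 31.5·89.2500 = 2811.3750
edge 5: (15,34.5)→(3,34.5)  cross = 15·34.5 − 3·34.5 = 414.0000; (r_i+r_j)·cross = 18·414.0000 = 7452.0000
Σcross = 410.2500 → A = |Σcross|/2 = 205.1250 mm²
Σ(r_i+r_j)·cross = 14454.3750 → first moment M = |Σ|/6 = 2409.0625
R_c = M/A = 2409.0625/205.1250 = 11.7444 mm
θ = 352° = 6.143559 rad
V = θ·R_c·A = 6.143559·11.7444·205.1250 = 14800.218 mm³

Volume = 14800.218 mm³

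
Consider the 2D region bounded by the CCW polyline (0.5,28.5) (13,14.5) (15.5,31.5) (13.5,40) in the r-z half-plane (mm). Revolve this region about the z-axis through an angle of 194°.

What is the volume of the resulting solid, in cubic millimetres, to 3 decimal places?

Volume = 6272.875 mm³

Profile (r,z), 4 vertices: (0.5,28.5) (13,14.5) (15.5,31.5) (13.5,40)
edge 0: (0.5,28.5)→(13,14.5)  cross = 0.5·14.5 − 13·28.5 = -363.2500; (r_i+r_j)·cross = 13.5·-363.2500 = -4903.8750
edge 1: (13,14.5)→(15.5,31.5)  cross = 13·31.5 − 15.5·14.5 = 184.7500; (r_i+r_j)·cross = 28.5·184.7500 = 5265.3750
edge 2: (15.5,31.5)→(13.5,40)  cross = 15.5·40 − 13.5·31.5 = 194.7500; (r_i+r_j)·cross = 29·194.7500 = 5647.7500
edge 3: (13.5,40)→(0.5,28.5)  cross = 13.5·28.5 − 0.5·40 = 364.7500; (r_i+r_j)·cross = 14·364.7500 = 5106.5000
Σcross = 381.0000 → A = |Σcross|/2 = 190.5000 mm²
Σ(r_i+r_j)·cross = 11115.7500 → first moment M = |Σ|/6 = 1852.6250
R_c = M/A = 1852.6250/190.5000 = 9.7251 mm
θ = 194° = 3.385939 rad
V = θ·R_c·A = 3.385939·9.7251·190.5000 = 6272.875 mm³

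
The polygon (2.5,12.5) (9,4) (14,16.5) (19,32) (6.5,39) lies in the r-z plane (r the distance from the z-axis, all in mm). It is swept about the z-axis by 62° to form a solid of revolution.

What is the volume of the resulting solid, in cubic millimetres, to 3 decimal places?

Volume = 3396.454 mm³

Profile (r,z), 5 vertices: (2.5,12.5) (9,4) (14,16.5) (19,32) (6.5,39)
edge 0: (2.5,12.5)→(9,4)  cross = 2.5·4 − 9·12.5 = -102.5000; (r_i+r_j)·cross = 11.5·-102.5000 = -1178.7500
edge 1: (9,4)→(14,16.5)  cross = 9·16.5 − 14·4 = 92.5000; (r_i+r_j)·cross = 23·92.5000 = 2127.5000
edge 2: (14,16.5)→(19,32)  cross = 14·32 − 19·16.5 = 134.5000; (r_i+r_j)·cross = 33·134.5000 = 4438.5000
edge 3: (19,32)→(6.5,39)  cross = 19·39 − 6.5·32 = 533.0000; (r_i+r_j)·cross = 25.5·533.0000 = 13591.5000
edge 4: (6.5,39)→(2.5,12.5)  cross = 6.5·12.5 − 2.5·39 = -16.2500; (r_i+r_j)·cross = 9·-16.2500 = -146.2500
Σcross = 641.2500 → A = |Σcross|/2 = 320.6250 mm²
Σ(r_i+r_j)·cross = 18832.5000 → first moment M = |Σ|/6 = 3138.7500
R_c = M/A = 3138.7500/320.6250 = 9.7895 mm
θ = 62° = 1.082104 rad
V = θ·R_c·A = 1.082104·9.7895·320.6250 = 3396.454 mm³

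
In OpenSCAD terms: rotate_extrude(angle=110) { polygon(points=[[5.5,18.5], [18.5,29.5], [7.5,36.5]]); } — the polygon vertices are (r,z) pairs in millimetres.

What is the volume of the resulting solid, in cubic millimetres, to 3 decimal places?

Volume = 2136.807 mm³

Profile (r,z), 3 vertices: (5.5,18.5) (18.5,29.5) (7.5,36.5)
edge 0: (5.5,18.5)→(18.5,29.5)  cross = 5.5·29.5 − 18.5·18.5 = -180.0000; (r_i+r_j)·cross = 24·-180.0000 = -4320.0000
edge 1: (18.5,29.5)→(7.5,36.5)  cross = 18.5·36.5 − 7.5·29.5 = 454.0000; (r_i+r_j)·cross = 26·454.0000 = 11804.0000
edge 2: (7.5,36.5)→(5.5,18.5)  cross = 7.5·18.5 − 5.5·36.5 = -62.0000; (r_i+r_j)·cross = 13·-62.0000 = -806.0000
Σcross = 212.0000 → A = |Σcross|/2 = 106.0000 mm²
Σ(r_i+r_j)·cross = 6678.0000 → first moment M = |Σ|/6 = 1113.0000
R_c = M/A = 1113.0000/106.0000 = 10.5000 mm
θ = 110° = 1.919862 rad
V = θ·R_c·A = 1.919862·10.5000·106.0000 = 2136.807 mm³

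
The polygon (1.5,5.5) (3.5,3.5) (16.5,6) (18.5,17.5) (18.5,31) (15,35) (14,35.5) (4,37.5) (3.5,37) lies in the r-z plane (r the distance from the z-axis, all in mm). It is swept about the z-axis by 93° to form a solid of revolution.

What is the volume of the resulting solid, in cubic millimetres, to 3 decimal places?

Profile (r,z), 9 vertices: (1.5,5.5) (3.5,3.5) (16.5,6) (18.5,17.5) (18.5,31) (15,35) (14,35.5) (4,37.5) (3.5,37)
edge 0: (1.5,5.5)→(3.5,3.5)  cross = 1.5·3.5 − 3.5·5.5 = -14.0000; (r_i+r_j)·cross = 5·-14.0000 = -70.0000
edge 1: (3.5,3.5)→(16.5,6)  cross = 3.5·6 − 16.5·3.5 = -36.7500; (r_i+r_j)·cross = 20·-36.7500 = -735.0000
edge 2: (16.5,6)→(18.5,17.5)  cross = 16.5·17.5 − 18.5·6 = 177.7500; (r_i+r_j)·cross = 35·177.7500 = 6221.2500
edge 3: (18.5,17.5)→(18.5,31)  cross = 18.5·31 − 18.5·17.5 = 249.7500; (r_i+r_j)·cross = 37·249.7500 = 9240.7500
edge 4: (18.5,31)→(15,35)  cross = 18.5·35 − 15·31 = 182.5000; (r_i+r_j)·cross = 33.5·182.5000 = 6113.7500
edge 5: (15,35)→(14,35.5)  cross = 15·35.5 − 14·35 = 42.5000; (r_i+r_j)·cross = 29·42.5000 = 1232.5000
edge 6: (14,35.5)→(4,37.5)  cross = 14·37.5 − 4·35.5 = 383.0000; (r_i+r_j)·cross = 18·383.0000 = 6894.0000
edge 7: (4,37.5)→(3.5,37)  cross = 4·37 − 3.5·37.5 = 16.7500; (r_i+r_j)·cross = 7.5·16.7500 = 125.6250
edge 8: (3.5,37)→(1.5,5.5)  cross = 3.5·5.5 − 1.5·37 = -36.2500; (r_i+r_j)·cross = 5·-36.2500 = -181.2500
Σcross = 965.2500 → A = |Σcross|/2 = 482.6250 mm²
Σ(r_i+r_j)·cross = 28841.6250 → first moment M = |Σ|/6 = 4806.9375
R_c = M/A = 4806.9375/482.6250 = 9.9600 mm
θ = 93° = 1.623156 rad
V = θ·R_c·A = 1.623156·9.9600·482.6250 = 7802.410 mm³

Volume = 7802.410 mm³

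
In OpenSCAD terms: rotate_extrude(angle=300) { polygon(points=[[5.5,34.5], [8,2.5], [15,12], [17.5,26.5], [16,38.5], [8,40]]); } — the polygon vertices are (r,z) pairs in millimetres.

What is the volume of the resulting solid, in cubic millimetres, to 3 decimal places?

Volume = 18316.794 mm³

Profile (r,z), 6 vertices: (5.5,34.5) (8,2.5) (15,12) (17.5,26.5) (16,38.5) (8,40)
edge 0: (5.5,34.5)→(8,2.5)  cross = 5.5·2.5 − 8·34.5 = -262.2500; (r_i+r_j)·cross = 13.5·-262.2500 = -3540.3750
edge 1: (8,2.5)→(15,12)  cross = 8·12 − 15·2.5 = 58.5000; (r_i+r_j)·cross = 23·58.5000 = 1345.5000
edge 2: (15,12)→(17.5,26.5)  cross = 15·26.5 − 17.5·12 = 187.5000; (r_i+r_j)·cross = 32.5·187.5000 = 6093.7500
edge 3: (17.5,26.5)→(16,38.5)  cross = 17.5·38.5 − 16·26.5 = 249.7500; (r_i+r_j)·cross = 33.5·249.7500 = 8366.6250
edge 4: (16,38.5)→(8,40)  cross = 16·40 − 8·38.5 = 332.0000; (r_i+r_j)·cross = 24·332.0000 = 7968.0000
edge 5: (8,40)→(5.5,34.5)  cross = 8·34.5 − 5.5·40 = 56.0000; (r_i+r_j)·cross = 13.5·56.0000 = 756.0000
Σcross = 621.5000 → A = |Σcross|/2 = 310.7500 mm²
Σ(r_i+r_j)·cross = 20989.5000 → first moment M = |Σ|/6 = 3498.2500
R_c = M/A = 3498.2500/310.7500 = 11.2574 mm
θ = 300° = 5.235988 rad
V = θ·R_c·A = 5.235988·11.2574·310.7500 = 18316.794 mm³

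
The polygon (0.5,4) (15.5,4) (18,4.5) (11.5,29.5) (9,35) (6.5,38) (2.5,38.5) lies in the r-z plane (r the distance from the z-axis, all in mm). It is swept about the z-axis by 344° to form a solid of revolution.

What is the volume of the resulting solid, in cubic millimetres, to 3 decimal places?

Volume = 19067.740 mm³

Profile (r,z), 7 vertices: (0.5,4) (15.5,4) (18,4.5) (11.5,29.5) (9,35) (6.5,38) (2.5,38.5)
edge 0: (0.5,4)→(15.5,4)  cross = 0.5·4 − 15.5·4 = -60.0000; (r_i+r_j)·cross = 16·-60.0000 = -960.0000
edge 1: (15.5,4)→(18,4.5)  cross = 15.5·4.5 − 18·4 = -2.2500; (r_i+r_j)·cross = 33.5·-2.2500 = -75.3750
edge 2: (18,4.5)→(11.5,29.5)  cross = 18·29.5 − 11.5·4.5 = 479.2500; (r_i+r_j)·cross = 29.5·479.2500 = 14137.8750
edge 3: (11.5,29.5)→(9,35)  cross = 11.5·35 − 9·29.5 = 137.0000; (r_i+r_j)·cross = 20.5·137.0000 = 2808.5000
edge 4: (9,35)→(6.5,38)  cross = 9·38 − 6.5·35 = 114.5000; (r_i+r_j)·cross = 15.5·114.5000 = 1774.7500
edge 5: (6.5,38)→(2.5,38.5)  cross = 6.5·38.5 − 2.5·38 = 155.2500; (r_i+r_j)·cross = 9·155.2500 = 1397.2500
edge 6: (2.5,38.5)→(0.5,4)  cross = 2.5·4 − 0.5·38.5 = -9.2500; (r_i+r_j)·cross = 3·-9.2500 = -27.7500
Σcross = 814.5000 → A = |Σcross|/2 = 407.2500 mm²
Σ(r_i+r_j)·cross = 19055.2500 → first moment M = |Σ|/6 = 3175.8750
R_c = M/A = 3175.8750/407.2500 = 7.7983 mm
θ = 344° = 6.003933 rad
V = θ·R_c·A = 6.003933·7.7983·407.2500 = 19067.740 mm³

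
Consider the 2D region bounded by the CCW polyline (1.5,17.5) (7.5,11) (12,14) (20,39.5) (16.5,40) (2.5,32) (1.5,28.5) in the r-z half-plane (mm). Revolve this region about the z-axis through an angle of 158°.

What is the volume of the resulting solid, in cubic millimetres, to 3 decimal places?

Profile (r,z), 7 vertices: (1.5,17.5) (7.5,11) (12,14) (20,39.5) (16.5,40) (2.5,32) (1.5,28.5)
edge 0: (1.5,17.5)→(7.5,11)  cross = 1.5·11 − 7.5·17.5 = -114.7500; (r_i+r_j)·cross = 9·-114.7500 = -1032.7500
edge 1: (7.5,11)→(12,14)  cross = 7.5·14 − 12·11 = -27.0000; (r_i+r_j)·cross = 19.5·-27.0000 = -526.5000
edge 2: (12,14)→(20,39.5)  cross = 12·39.5 − 20·14 = 194.0000; (r_i+r_j)·cross = 32·194.0000 = 6208.0000
edge 3: (20,39.5)→(16.5,40)  cross = 20·40 − 16.5·39.5 = 148.2500; (r_i+r_j)·cross = 36.5·148.2500 = 5411.1250
edge 4: (16.5,40)→(2.5,32)  cross = 16.5·32 − 2.5·40 = 428.0000; (r_i+r_j)·cross = 19·428.0000 = 8132.0000
edge 5: (2.5,32)→(1.5,28.5)  cross = 2.5·28.5 − 1.5·32 = 23.2500; (r_i+r_j)·cross = 4·23.2500 = 93.0000
edge 6: (1.5,28.5)→(1.5,17.5)  cross = 1.5·17.5 − 1.5·28.5 = -16.5000; (r_i+r_j)·cross = 3·-16.5000 = -49.5000
Σcross = 635.2500 → A = |Σcross|/2 = 317.6250 mm²
Σ(r_i+r_j)·cross = 18235.3750 → first moment M = |Σ|/6 = 3039.2292
R_c = M/A = 3039.2292/317.6250 = 9.5686 mm
θ = 158° = 2.757620 rad
V = θ·R_c·A = 2.757620·9.5686·317.6250 = 8381.040 mm³

Volume = 8381.040 mm³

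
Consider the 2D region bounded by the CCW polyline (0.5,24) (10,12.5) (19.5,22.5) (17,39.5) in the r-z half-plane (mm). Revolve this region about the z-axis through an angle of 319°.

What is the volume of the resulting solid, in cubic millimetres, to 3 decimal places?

Profile (r,z), 4 vertices: (0.5,24) (10,12.5) (19.5,22.5) (17,39.5)
edge 0: (0.5,24)→(10,12.5)  cross = 0.5·12.5 − 10·24 = -233.7500; (r_i+r_j)·cross = 10.5·-233.7500 = -2454.3750
edge 1: (10,12.5)→(19.5,22.5)  cross = 10·22.5 − 19.5·12.5 = -18.7500; (r_i+r_j)·cross = 29.5·-18.7500 = -553.1250
edge 2: (19.5,22.5)→(17,39.5)  cross = 19.5·39.5 − 17·22.5 = 387.7500; (r_i+r_j)·cross = 36.5·387.7500 = 14152.8750
edge 3: (17,39.5)→(0.5,24)  cross = 17·24 − 0.5·39.5 = 388.2500; (r_i+r_j)·cross = 17.5·388.2500 = 6794.3750
Σcross = 523.5000 → A = |Σcross|/2 = 261.7500 mm²
Σ(r_i+r_j)·cross = 17939.7500 → first moment M = |Σ|/6 = 2989.9583
R_c = M/A = 2989.9583/261.7500 = 11.4230 mm
θ = 319° = 5.567600 rad
V = θ·R_c·A = 5.567600·11.4230·261.7500 = 16646.893 mm³

Volume = 16646.893 mm³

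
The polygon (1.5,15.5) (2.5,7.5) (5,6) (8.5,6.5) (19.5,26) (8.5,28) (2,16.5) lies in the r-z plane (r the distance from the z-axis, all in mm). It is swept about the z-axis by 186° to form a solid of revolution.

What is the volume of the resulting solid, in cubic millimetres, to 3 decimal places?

Profile (r,z), 7 vertices: (1.5,15.5) (2.5,7.5) (5,6) (8.5,6.5) (19.5,26) (8.5,28) (2,16.5)
edge 0: (1.5,15.5)→(2.5,7.5)  cross = 1.5·7.5 − 2.5·15.5 = -27.5000; (r_i+r_j)·cross = 4·-27.5000 = -110.0000
edge 1: (2.5,7.5)→(5,6)  cross = 2.5·6 − 5·7.5 = -22.5000; (r_i+r_j)·cross = 7.5·-22.5000 = -168.7500
edge 2: (5,6)→(8.5,6.5)  cross = 5·6.5 − 8.5·6 = -18.5000; (r_i+r_j)·cross = 13.5·-18.5000 = -249.7500
edge 3: (8.5,6.5)→(19.5,26)  cross = 8.5·26 − 19.5·6.5 = 94.2500; (r_i+r_j)·cross = 28·94.2500 = 2639.0000
edge 4: (19.5,26)→(8.5,28)  cross = 19.5·28 − 8.5·26 = 325.0000; (r_i+r_j)·cross = 28·325.0000 = 9100.0000
edge 5: (8.5,28)→(2,16.5)  cross = 8.5·16.5 − 2·28 = 84.2500; (r_i+r_j)·cross = 10.5·84.2500 = 884.6250
edge 6: (2,16.5)→(1.5,15.5)  cross = 2·15.5 − 1.5·16.5 = 6.2500; (r_i+r_j)·cross = 3.5·6.2500 = 21.8750
Σcross = 441.2500 → A = |Σcross|/2 = 220.6250 mm²
Σ(r_i+r_j)·cross = 12117.0000 → first moment M = |Σ|/6 = 2019.5000
R_c = M/A = 2019.5000/220.6250 = 9.1535 mm
θ = 186° = 3.246312 rad
V = θ·R_c·A = 3.246312·9.1535·220.6250 = 6555.928 mm³

Volume = 6555.928 mm³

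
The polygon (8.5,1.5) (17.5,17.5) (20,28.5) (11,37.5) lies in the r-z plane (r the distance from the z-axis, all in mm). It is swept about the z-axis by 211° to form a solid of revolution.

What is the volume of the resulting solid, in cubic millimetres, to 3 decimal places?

Profile (r,z), 4 vertices: (8.5,1.5) (17.5,17.5) (20,28.5) (11,37.5)
edge 0: (8.5,1.5)→(17.5,17.5)  cross = 8.5·17.5 − 17.5·1.5 = 122.5000; (r_i+r_j)·cross = 26·122.5000 = 3185.0000
edge 1: (17.5,17.5)→(20,28.5)  cross = 17.5·28.5 − 20·17.5 = 148.7500; (r_i+r_j)·cross = 37.5·148.7500 = 5578.1250
edge 2: (20,28.5)→(11,37.5)  cross = 20·37.5 − 11·28.5 = 436.5000; (r_i+r_j)·cross = 31·436.5000 = 13531.5000
edge 3: (11,37.5)→(8.5,1.5)  cross = 11·1.5 − 8.5·37.5 = -302.2500; (r_i+r_j)·cross = 19.5·-302.2500 = -5893.8750
Σcross = 405.5000 → A = |Σcross|/2 = 202.7500 mm²
Σ(r_i+r_j)·cross = 16400.7500 → first moment M = |Σ|/6 = 2733.4583
R_c = M/A = 2733.4583/202.7500 = 13.4819 mm
θ = 211° = 3.682645 rad
V = θ·R_c·A = 3.682645·13.4819·202.7500 = 10066.356 mm³

Volume = 10066.356 mm³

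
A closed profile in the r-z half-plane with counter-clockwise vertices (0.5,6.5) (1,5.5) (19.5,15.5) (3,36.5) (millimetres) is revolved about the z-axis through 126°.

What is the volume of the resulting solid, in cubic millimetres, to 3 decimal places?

Profile (r,z), 4 vertices: (0.5,6.5) (1,5.5) (19.5,15.5) (3,36.5)
edge 0: (0.5,6.5)→(1,5.5)  cross = 0.5·5.5 − 1·6.5 = -3.7500; (r_i+r_j)·cross = 1.5·-3.7500 = -5.6250
edge 1: (1,5.5)→(19.5,15.5)  cross = 1·15.5 − 19.5·5.5 = -91.7500; (r_i+r_j)·cross = 20.5·-91.7500 = -1880.8750
edge 2: (19.5,15.5)→(3,36.5)  cross = 19.5·36.5 − 3·15.5 = 665.2500; (r_i+r_j)·cross = 22.5·665.2500 = 14968.1250
edge 3: (3,36.5)→(0.5,6.5)  cross = 3·6.5 − 0.5·36.5 = 1.2500; (r_i+r_j)·cross = 3.5·1.2500 = 4.3750
Σcross = 571.0000 → A = |Σcross|/2 = 285.5000 mm²
Σ(r_i+r_j)·cross = 13086.0000 → first moment M = |Σ|/6 = 2181.0000
R_c = M/A = 2181.0000/285.5000 = 7.6392 mm
θ = 126° = 2.199115 rad
V = θ·R_c·A = 2.199115·7.6392·285.5000 = 4796.270 mm³

Volume = 4796.270 mm³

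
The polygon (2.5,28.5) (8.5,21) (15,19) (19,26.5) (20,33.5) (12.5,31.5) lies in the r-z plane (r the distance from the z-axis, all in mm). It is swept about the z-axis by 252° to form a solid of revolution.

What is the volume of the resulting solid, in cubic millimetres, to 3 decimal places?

Profile (r,z), 6 vertices: (2.5,28.5) (8.5,21) (15,19) (19,26.5) (20,33.5) (12.5,31.5)
edge 0: (2.5,28.5)→(8.5,21)  cross = 2.5·21 − 8.5·28.5 = -189.7500; (r_i+r_j)·cross = 11·-189.7500 = -2087.2500
edge 1: (8.5,21)→(15,19)  cross = 8.5·19 − 15·21 = -153.5000; (r_i+r_j)·cross = 23.5·-153.5000 = -3607.2500
edge 2: (15,19)→(19,26.5)  cross = 15·26.5 − 19·19 = 36.5000; (r_i+r_j)·cross = 34·36.5000 = 1241.0000
edge 3: (19,26.5)→(20,33.5)  cross = 19·33.5 − 20·26.5 = 106.5000; (r_i+r_j)·cross = 39·106.5000 = 4153.5000
edge 4: (20,33.5)→(12.5,31.5)  cross = 20·31.5 − 12.5·33.5 = 211.2500; (r_i+r_j)·cross = 32.5·211.2500 = 6865.6250
edge 5: (12.5,31.5)→(2.5,28.5)  cross = 12.5·28.5 − 2.5·31.5 = 277.5000; (r_i+r_j)·cross = 15·277.5000 = 4162.5000
Σcross = 288.5000 → A = |Σcross|/2 = 144.2500 mm²
Σ(r_i+r_j)·cross = 10728.1250 → first moment M = |Σ|/6 = 1788.0208
R_c = M/A = 1788.0208/144.2500 = 12.3953 mm
θ = 252° = 4.398230 rad
V = θ·R_c·A = 4.398230·12.3953·144.2500 = 7864.126 mm³

Volume = 7864.126 mm³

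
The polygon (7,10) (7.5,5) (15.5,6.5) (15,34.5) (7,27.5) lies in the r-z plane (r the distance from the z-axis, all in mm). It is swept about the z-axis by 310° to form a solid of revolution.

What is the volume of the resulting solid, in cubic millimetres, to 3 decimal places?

Volume = 12752.485 mm³

Profile (r,z), 5 vertices: (7,10) (7.5,5) (15.5,6.5) (15,34.5) (7,27.5)
edge 0: (7,10)→(7.5,5)  cross = 7·5 − 7.5·10 = -40.0000; (r_i+r_j)·cross = 14.5·-40.0000 = -580.0000
edge 1: (7.5,5)→(15.5,6.5)  cross = 7.5·6.5 − 15.5·5 = -28.7500; (r_i+r_j)·cross = 23·-28.7500 = -661.2500
edge 2: (15.5,6.5)→(15,34.5)  cross = 15.5·34.5 − 15·6.5 = 437.2500; (r_i+r_j)·cross = 30.5·437.2500 = 13336.1250
edge 3: (15,34.5)→(7,27.5)  cross = 15·27.5 − 7·34.5 = 171.0000; (r_i+r_j)·cross = 22·171.0000 = 3762.0000
edge 4: (7,27.5)→(7,10)  cross = 7·10 − 7·27.5 = -122.5000; (r_i+r_j)·cross = 14·-122.5000 = -1715.0000
Σcross = 417.0000 → A = |Σcross|/2 = 208.5000 mm²
Σ(r_i+r_j)·cross = 14141.8750 → first moment M = |Σ|/6 = 2356.9792
R_c = M/A = 2356.9792/208.5000 = 11.3045 mm
θ = 310° = 5.410521 rad
V = θ·R_c·A = 5.410521·11.3045·208.5000 = 12752.485 mm³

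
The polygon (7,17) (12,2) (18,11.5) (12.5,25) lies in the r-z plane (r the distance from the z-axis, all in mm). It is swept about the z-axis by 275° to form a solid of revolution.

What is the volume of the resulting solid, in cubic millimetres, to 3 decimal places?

Profile (r,z), 4 vertices: (7,17) (12,2) (18,11.5) (12.5,25)
edge 0: (7,17)→(12,2)  cross = 7·2 − 12·17 = -190.0000; (r_i+r_j)·cross = 19·-190.0000 = -3610.0000
edge 1: (12,2)→(18,11.5)  cross = 12·11.5 − 18·2 = 102.0000; (r_i+r_j)·cross = 30·102.0000 = 3060.0000
edge 2: (18,11.5)→(12.5,25)  cross = 18·25 − 12.5·11.5 = 306.2500; (r_i+r_j)·cross = 30.5·306.2500 = 9340.6250
edge 3: (12.5,25)→(7,17)  cross = 12.5·17 − 7·25 = 37.5000; (r_i+r_j)·cross = 19.5·37.5000 = 731.2500
Σcross = 255.7500 → A = |Σcross|/2 = 127.8750 mm²
Σ(r_i+r_j)·cross = 9521.8750 → first moment M = |Σ|/6 = 1586.9792
R_c = M/A = 1586.9792/127.8750 = 12.4104 mm
θ = 275° = 4.799655 rad
V = θ·R_c·A = 4.799655·12.4104·127.8750 = 7616.953 mm³

Volume = 7616.953 mm³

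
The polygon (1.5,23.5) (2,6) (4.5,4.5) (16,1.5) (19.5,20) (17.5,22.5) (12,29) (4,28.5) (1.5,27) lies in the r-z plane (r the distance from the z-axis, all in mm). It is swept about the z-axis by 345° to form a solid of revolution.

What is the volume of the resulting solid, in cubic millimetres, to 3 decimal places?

Volume = 23065.044 mm³

Profile (r,z), 9 vertices: (1.5,23.5) (2,6) (4.5,4.5) (16,1.5) (19.5,20) (17.5,22.5) (12,29) (4,28.5) (1.5,27)
edge 0: (1.5,23.5)→(2,6)  cross = 1.5·6 − 2·23.5 = -38.0000; (r_i+r_j)·cross = 3.5·-38.0000 = -133.0000
edge 1: (2,6)→(4.5,4.5)  cross = 2·4.5 − 4.5·6 = -18.0000; (r_i+r_j)·cross = 6.5·-18.0000 = -117.0000
edge 2: (4.5,4.5)→(16,1.5)  cross = 4.5·1.5 − 16·4.5 = -65.2500; (r_i+r_j)·cross = 20.5·-65.2500 = -1337.6250
edge 3: (16,1.5)→(19.5,20)  cross = 16·20 − 19.5·1.5 = 290.7500; (r_i+r_j)·cross = 35.5·290.7500 = 10321.6250
edge 4: (19.5,20)→(17.5,22.5)  cross = 19.5·22.5 − 17.5·20 = 88.7500; (r_i+r_j)·cross = 37·88.7500 = 3283.7500
edge 5: (17.5,22.5)→(12,29)  cross = 17.5·29 − 12·22.5 = 237.5000; (r_i+r_j)·cross = 29.5·237.5000 = 7006.2500
edge 6: (12,29)→(4,28.5)  cross = 12·28.5 − 4·29 = 226.0000; (r_i+r_j)·cross = 16·226.0000 = 3616.0000
edge 7: (4,28.5)→(1.5,27)  cross = 4·27 − 1.5·28.5 = 65.2500; (r_i+r_j)·cross = 5.5·65.2500 = 358.8750
edge 8: (1.5,27)→(1.5,23.5)  cross = 1.5·23.5 − 1.5·27 = -5.2500; (r_i+r_j)·cross = 3·-5.2500 = -15.7500
Σcross = 781.7500 → A = |Σcross|/2 = 390.8750 mm²
Σ(r_i+r_j)·cross = 22983.1250 → first moment M = |Σ|/6 = 3830.5208
R_c = M/A = 3830.5208/390.8750 = 9.7999 mm
θ = 345° = 6.021386 rad
V = θ·R_c·A = 6.021386·9.7999·390.8750 = 23065.044 mm³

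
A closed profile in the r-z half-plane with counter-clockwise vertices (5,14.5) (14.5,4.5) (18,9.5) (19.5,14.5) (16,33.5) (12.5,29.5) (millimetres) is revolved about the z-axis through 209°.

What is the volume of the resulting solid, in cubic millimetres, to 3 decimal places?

Profile (r,z), 6 vertices: (5,14.5) (14.5,4.5) (18,9.5) (19.5,14.5) (16,33.5) (12.5,29.5)
edge 0: (5,14.5)→(14.5,4.5)  cross = 5·4.5 − 14.5·14.5 = -187.7500; (r_i+r_j)·cross = 19.5·-187.7500 = -3661.1250
edge 1: (14.5,4.5)→(18,9.5)  cross = 14.5·9.5 − 18·4.5 = 56.7500; (r_i+r_j)·cross = 32.5·56.7500 = 1844.3750
edge 2: (18,9.5)→(19.5,14.5)  cross = 18·14.5 − 19.5·9.5 = 75.7500; (r_i+r_j)·cross = 37.5·75.7500 = 2840.6250
edge 3: (19.5,14.5)→(16,33.5)  cross = 19.5·33.5 − 16·14.5 = 421.2500; (r_i+r_j)·cross = 35.5·421.2500 = 14954.3750
edge 4: (16,33.5)→(12.5,29.5)  cross = 16·29.5 − 12.5·33.5 = 53.2500; (r_i+r_j)·cross = 28.5·53.2500 = 1517.6250
edge 5: (12.5,29.5)→(5,14.5)  cross = 12.5·14.5 − 5·29.5 = 33.7500; (r_i+r_j)·cross = 17.5·33.7500 = 590.6250
Σcross = 453.0000 → A = |Σcross|/2 = 226.5000 mm²
Σ(r_i+r_j)·cross = 18086.5000 → first moment M = |Σ|/6 = 3014.4167
R_c = M/A = 3014.4167/226.5000 = 13.3087 mm
θ = 209° = 3.647738 rad
V = θ·R_c·A = 3.647738·13.3087·226.5000 = 10995.803 mm³

Volume = 10995.803 mm³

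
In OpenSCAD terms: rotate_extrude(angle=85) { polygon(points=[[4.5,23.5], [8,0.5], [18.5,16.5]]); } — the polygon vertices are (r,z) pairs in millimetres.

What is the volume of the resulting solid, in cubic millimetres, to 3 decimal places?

Profile (r,z), 3 vertices: (4.5,23.5) (8,0.5) (18.5,16.5)
edge 0: (4.5,23.5)→(8,0.5)  cross = 4.5·0.5 − 8·23.5 = -185.7500; (r_i+r_j)·cross = 12.5·-185.7500 = -2321.8750
edge 1: (8,0.5)→(18.5,16.5)  cross = 8·16.5 − 18.5·0.5 = 122.7500; (r_i+r_j)·cross = 26.5·122.7500 = 3252.8750
edge 2: (18.5,16.5)→(4.5,23.5)  cross = 18.5·23.5 − 4.5·16.5 = 360.5000; (r_i+r_j)·cross = 23·360.5000 = 8291.5000
Σcross = 297.5000 → A = |Σcross|/2 = 148.7500 mm²
Σ(r_i+r_j)·cross = 9222.5000 → first moment M = |Σ|/6 = 1537.0833
R_c = M/A = 1537.0833/148.7500 = 10.3333 mm
θ = 85° = 1.483530 rad
V = θ·R_c·A = 1.483530·10.3333·148.7500 = 2280.309 mm³

Volume = 2280.309 mm³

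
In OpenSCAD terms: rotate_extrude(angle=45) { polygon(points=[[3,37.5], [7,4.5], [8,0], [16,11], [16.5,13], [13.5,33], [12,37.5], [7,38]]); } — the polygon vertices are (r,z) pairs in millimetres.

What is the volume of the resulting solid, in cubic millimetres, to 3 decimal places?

Volume = 2485.278 mm³

Profile (r,z), 8 vertices: (3,37.5) (7,4.5) (8,0) (16,11) (16.5,13) (13.5,33) (12,37.5) (7,38)
edge 0: (3,37.5)→(7,4.5)  cross = 3·4.5 − 7·37.5 = -249.0000; (r_i+r_j)·cross = 10·-249.0000 = -2490.0000
edge 1: (7,4.5)→(8,0)  cross = 7·0 − 8·4.5 = -36.0000; (r_i+r_j)·cross = 15·-36.0000 = -540.0000
edge 2: (8,0)→(16,11)  cross = 8·11 − 16·0 = 88.0000; (r_i+r_j)·cross = 24·88.0000 = 2112.0000
edge 3: (16,11)→(16.5,13)  cross = 16·13 − 16.5·11 = 26.5000; (r_i+r_j)·cross = 32.5·26.5000 = 861.2500
edge 4: (16.5,13)→(13.5,33)  cross = 16.5·33 − 13.5·13 = 369.0000; (r_i+r_j)·cross = 30·369.0000 = 11070.0000
edge 5: (13.5,33)→(12,37.5)  cross = 13.5·37.5 − 12·33 = 110.2500; (r_i+r_j)·cross = 25.5·110.2500 = 2811.3750
edge 6: (12,37.5)→(7,38)  cross = 12·38 − 7·37.5 = 193.5000; (r_i+r_j)·cross = 19·193.5000 = 3676.5000
edge 7: (7,38)→(3,37.5)  cross = 7·37.5 − 3·38 = 148.5000; (r_i+r_j)·cross = 10·148.5000 = 1485.0000
Σcross = 650.7500 → A = |Σcross|/2 = 325.3750 mm²
Σ(r_i+r_j)·cross = 18986.1250 → first moment M = |Σ|/6 = 3164.3542
R_c = M/A = 3164.3542/325.3750 = 9.7253 mm
θ = 45° = 0.785398 rad
V = θ·R_c·A = 0.785398·9.7253·325.3750 = 2485.278 mm³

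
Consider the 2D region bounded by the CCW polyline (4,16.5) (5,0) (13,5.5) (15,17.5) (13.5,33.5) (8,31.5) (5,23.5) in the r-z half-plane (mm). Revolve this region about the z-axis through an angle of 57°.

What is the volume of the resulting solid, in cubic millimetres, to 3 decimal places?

Profile (r,z), 7 vertices: (4,16.5) (5,0) (13,5.5) (15,17.5) (13.5,33.5) (8,31.5) (5,23.5)
edge 0: (4,16.5)→(5,0)  cross = 4·0 − 5·16.5 = -82.5000; (r_i+r_j)·cross = 9·-82.5000 = -742.5000
edge 1: (5,0)→(13,5.5)  cross = 5·5.5 − 13·0 = 27.5000; (r_i+r_j)·cross = 18·27.5000 = 495.0000
edge 2: (13,5.5)→(15,17.5)  cross = 13·17.5 − 15·5.5 = 145.0000; (r_i+r_j)·cross = 28·145.0000 = 4060.0000
edge 3: (15,17.5)→(13.5,33.5)  cross = 15·33.5 − 13.5·17.5 = 266.2500; (r_i+r_j)·cross = 28.5·266.2500 = 7588.1250
edge 4: (13.5,33.5)→(8,31.5)  cross = 13.5·31.5 − 8·33.5 = 157.2500; (r_i+r_j)·cross = 21.5·157.2500 = 3380.8750
edge 5: (8,31.5)→(5,23.5)  cross = 8·23.5 − 5·31.5 = 30.5000; (r_i+r_j)·cross = 13·30.5000 = 396.5000
edge 6: (5,23.5)→(4,16.5)  cross = 5·16.5 − 4·23.5 = -11.5000; (r_i+r_j)·cross = 9·-11.5000 = -103.5000
Σcross = 532.5000 → A = |Σcross|/2 = 266.2500 mm²
Σ(r_i+r_j)·cross = 15074.5000 → first moment M = |Σ|/6 = 2512.4167
R_c = M/A = 2512.4167/266.2500 = 9.4363 mm
θ = 57° = 0.994838 rad
V = θ·R_c·A = 0.994838·9.4363·266.2500 = 2499.447 mm³

Volume = 2499.447 mm³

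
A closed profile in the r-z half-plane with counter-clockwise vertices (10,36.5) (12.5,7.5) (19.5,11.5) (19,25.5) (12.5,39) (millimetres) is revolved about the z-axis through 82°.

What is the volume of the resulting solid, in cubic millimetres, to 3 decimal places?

Profile (r,z), 5 vertices: (10,36.5) (12.5,7.5) (19.5,11.5) (19,25.5) (12.5,39)
edge 0: (10,36.5)→(12.5,7.5)  cross = 10·7.5 − 12.5·36.5 = -381.2500; (r_i+r_j)·cross = 22.5·-381.2500 = -8578.1250
edge 1: (12.5,7.5)→(19.5,11.5)  cross = 12.5·11.5 − 19.5·7.5 = -2.5000; (r_i+r_j)·cross = 32·-2.5000 = -80.0000
edge 2: (19.5,11.5)→(19,25.5)  cross = 19.5·25.5 − 19·11.5 = 278.7500; (r_i+r_j)·cross = 38.5·278.7500 = 10731.8750
edge 3: (19,25.5)→(12.5,39)  cross = 19·39 − 12.5·25.5 = 422.2500; (r_i+r_j)·cross = 31.5·422.2500 = 13300.8750
edge 4: (12.5,39)→(10,36.5)  cross = 12.5·36.5 − 10·39 = 66.2500; (r_i+r_j)·cross = 22.5·66.2500 = 1490.6250
Σcross = 383.5000 → A = |Σcross|/2 = 191.7500 mm²
Σ(r_i+r_j)·cross = 16865.2500 → first moment M = |Σ|/6 = 2810.8750
R_c = M/A = 2810.8750/191.7500 = 14.6591 mm
θ = 82° = 1.431170 rad
V = θ·R_c·A = 1.431170·14.6591·191.7500 = 4022.840 mm³

Volume = 4022.840 mm³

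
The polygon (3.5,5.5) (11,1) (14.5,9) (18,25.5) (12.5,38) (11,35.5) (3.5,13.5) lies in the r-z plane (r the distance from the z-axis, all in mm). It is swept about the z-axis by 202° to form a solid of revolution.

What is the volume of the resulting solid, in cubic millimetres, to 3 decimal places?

Volume = 11740.719 mm³

Profile (r,z), 7 vertices: (3.5,5.5) (11,1) (14.5,9) (18,25.5) (12.5,38) (11,35.5) (3.5,13.5)
edge 0: (3.5,5.5)→(11,1)  cross = 3.5·1 − 11·5.5 = -57.0000; (r_i+r_j)·cross = 14.5·-57.0000 = -826.5000
edge 1: (11,1)→(14.5,9)  cross = 11·9 − 14.5·1 = 84.5000; (r_i+r_j)·cross = 25.5·84.5000 = 2154.7500
edge 2: (14.5,9)→(18,25.5)  cross = 14.5·25.5 − 18·9 = 207.7500; (r_i+r_j)·cross = 32.5·207.7500 = 6751.8750
edge 3: (18,25.5)→(12.5,38)  cross = 18·38 − 12.5·25.5 = 365.2500; (r_i+r_j)·cross = 30.5·365.2500 = 11140.1250
edge 4: (12.5,38)→(11,35.5)  cross = 12.5·35.5 − 11·38 = 25.7500; (r_i+r_j)·cross = 23.5·25.7500 = 605.1250
edge 5: (11,35.5)→(3.5,13.5)  cross = 11·13.5 − 3.5·35.5 = 24.2500; (r_i+r_j)·cross = 14.5·24.2500 = 351.6250
edge 6: (3.5,13.5)→(3.5,5.5)  cross = 3.5·5.5 − 3.5·13.5 = -28.0000; (r_i+r_j)·cross = 7·-28.0000 = -196.0000
Σcross = 622.5000 → A = |Σcross|/2 = 311.2500 mm²
Σ(r_i+r_j)·cross = 19981.0000 → first moment M = |Σ|/6 = 3330.1667
R_c = M/A = 3330.1667/311.2500 = 10.6993 mm
θ = 202° = 3.525565 rad
V = θ·R_c·A = 3.525565·10.6993·311.2500 = 11740.719 mm³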